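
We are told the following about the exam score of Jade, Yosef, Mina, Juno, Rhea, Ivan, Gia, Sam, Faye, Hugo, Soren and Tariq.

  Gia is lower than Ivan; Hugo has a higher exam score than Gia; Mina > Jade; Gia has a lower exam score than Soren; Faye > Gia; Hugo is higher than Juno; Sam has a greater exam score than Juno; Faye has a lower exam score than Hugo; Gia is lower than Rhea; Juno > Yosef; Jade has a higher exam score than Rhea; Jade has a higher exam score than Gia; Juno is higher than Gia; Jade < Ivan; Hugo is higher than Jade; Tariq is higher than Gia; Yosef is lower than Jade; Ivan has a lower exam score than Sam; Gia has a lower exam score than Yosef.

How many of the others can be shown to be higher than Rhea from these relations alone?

5

Directly above Rhea: Jade.
One step further: Mina, Ivan, Hugo (4 so far).
One step further: Sam (5 so far).
No other element is forced above Rhea by the given relations, so the count is 5.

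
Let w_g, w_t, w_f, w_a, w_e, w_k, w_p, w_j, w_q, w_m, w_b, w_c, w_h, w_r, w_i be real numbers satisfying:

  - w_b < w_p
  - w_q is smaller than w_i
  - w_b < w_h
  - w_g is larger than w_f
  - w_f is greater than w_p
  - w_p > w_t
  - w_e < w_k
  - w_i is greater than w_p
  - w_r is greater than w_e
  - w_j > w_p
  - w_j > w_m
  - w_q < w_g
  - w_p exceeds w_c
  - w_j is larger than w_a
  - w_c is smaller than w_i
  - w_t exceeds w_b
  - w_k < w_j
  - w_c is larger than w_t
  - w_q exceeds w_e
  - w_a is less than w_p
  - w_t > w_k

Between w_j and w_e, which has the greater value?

Chaining the given relations: w_e < w_k < w_t < w_c < w_p < w_j.
So w_e < w_j; w_j is the larger of the two.

w_j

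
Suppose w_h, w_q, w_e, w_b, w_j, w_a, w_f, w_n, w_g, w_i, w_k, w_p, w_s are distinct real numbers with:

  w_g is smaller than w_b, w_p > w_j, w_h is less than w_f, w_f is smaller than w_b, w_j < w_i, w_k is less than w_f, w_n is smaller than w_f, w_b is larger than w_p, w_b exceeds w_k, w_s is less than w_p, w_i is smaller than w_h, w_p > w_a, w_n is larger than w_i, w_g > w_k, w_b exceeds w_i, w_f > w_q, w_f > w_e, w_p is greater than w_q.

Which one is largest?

w_b

Chaining downward from w_b: directly below it, w_i, w_k, w_g, w_f, w_p; then w_e, w_j, w_s, w_q, w_n, w_h, w_a.
That covers every other element, and nothing is given above w_b, so w_b is the largest.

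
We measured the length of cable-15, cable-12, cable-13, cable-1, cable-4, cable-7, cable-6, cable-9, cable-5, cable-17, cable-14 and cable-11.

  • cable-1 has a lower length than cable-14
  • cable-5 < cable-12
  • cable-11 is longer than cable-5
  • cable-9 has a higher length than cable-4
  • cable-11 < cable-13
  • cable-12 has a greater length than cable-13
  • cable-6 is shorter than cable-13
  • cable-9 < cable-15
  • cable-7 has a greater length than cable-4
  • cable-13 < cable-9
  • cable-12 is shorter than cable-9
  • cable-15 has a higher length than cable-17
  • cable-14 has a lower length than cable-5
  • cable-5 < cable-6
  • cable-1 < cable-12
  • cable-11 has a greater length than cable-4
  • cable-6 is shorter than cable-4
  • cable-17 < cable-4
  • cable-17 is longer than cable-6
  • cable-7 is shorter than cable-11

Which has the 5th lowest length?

cable-17

The consecutive relations fix a unique order: cable-1 < cable-14 < cable-5 < cable-6 < cable-17 < cable-4 < cable-7 < cable-11 < cable-13 < cable-12 < cable-9 < cable-15.
Counting 5 from the smallest end gives cable-17.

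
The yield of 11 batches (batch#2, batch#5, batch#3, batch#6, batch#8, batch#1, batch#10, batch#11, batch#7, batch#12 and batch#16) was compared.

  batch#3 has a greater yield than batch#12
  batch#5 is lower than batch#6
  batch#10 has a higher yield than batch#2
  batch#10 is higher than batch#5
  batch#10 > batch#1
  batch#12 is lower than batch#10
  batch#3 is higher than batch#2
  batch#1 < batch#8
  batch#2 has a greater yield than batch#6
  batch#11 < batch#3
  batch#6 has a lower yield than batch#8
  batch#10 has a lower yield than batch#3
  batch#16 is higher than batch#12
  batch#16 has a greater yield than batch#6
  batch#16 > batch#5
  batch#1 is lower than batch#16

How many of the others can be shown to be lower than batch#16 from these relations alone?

From batch#16 the given relations immediately reach batch#5, batch#6, batch#12, batch#1.
No other element is forced below batch#16 by the given relations, so the count is 4.

4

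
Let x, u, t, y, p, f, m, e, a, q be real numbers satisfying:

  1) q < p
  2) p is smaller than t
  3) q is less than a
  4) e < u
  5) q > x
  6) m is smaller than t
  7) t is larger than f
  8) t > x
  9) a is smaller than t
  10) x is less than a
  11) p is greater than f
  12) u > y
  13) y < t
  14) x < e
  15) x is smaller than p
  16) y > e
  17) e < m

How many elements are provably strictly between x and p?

Chaining upward from x reaches: q, e, m, y, u, a, t.
Chaining downward from p reaches: f, q.
Strictly between x and p are those in both lists: q — 1 element.

1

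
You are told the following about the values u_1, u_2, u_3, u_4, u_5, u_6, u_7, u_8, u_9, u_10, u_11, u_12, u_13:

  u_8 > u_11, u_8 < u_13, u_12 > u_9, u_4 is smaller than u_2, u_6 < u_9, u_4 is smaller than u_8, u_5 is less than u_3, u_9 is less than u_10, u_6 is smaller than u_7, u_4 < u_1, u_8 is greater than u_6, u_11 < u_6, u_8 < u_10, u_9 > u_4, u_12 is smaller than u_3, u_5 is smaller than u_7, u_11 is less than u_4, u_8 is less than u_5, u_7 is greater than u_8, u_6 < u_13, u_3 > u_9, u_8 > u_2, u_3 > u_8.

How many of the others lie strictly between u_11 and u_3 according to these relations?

The relations place u_11 below u_3. An element lies strictly between them when it is forced above u_11 and also forced below u_3.
Above u_11: {u_4, u_6, u_2, u_8, u_9, u_5, u_12, u_10, u_7, u_13, u_1}. Below u_3: {u_4, u_6, u_2, u_8, u_9, u_5, u_12}.
Intersection: {u_4, u_6, u_2, u_8, u_9, u_5, u_12} — 7.

7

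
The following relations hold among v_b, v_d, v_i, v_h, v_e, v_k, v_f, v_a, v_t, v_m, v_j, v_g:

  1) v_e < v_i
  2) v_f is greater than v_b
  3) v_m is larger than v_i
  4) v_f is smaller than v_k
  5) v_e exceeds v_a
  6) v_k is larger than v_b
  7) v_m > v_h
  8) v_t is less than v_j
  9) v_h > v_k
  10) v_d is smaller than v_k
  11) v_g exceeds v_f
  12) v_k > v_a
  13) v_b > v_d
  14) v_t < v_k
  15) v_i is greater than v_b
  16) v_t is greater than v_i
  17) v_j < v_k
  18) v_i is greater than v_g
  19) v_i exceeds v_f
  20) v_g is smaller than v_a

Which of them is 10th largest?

Chaining the given pairs: v_d < v_b < v_f < v_g < v_a < v_e < v_i < v_t < v_j < v_k < v_h < v_m.
Counting 10 from the largest end gives v_f.

v_f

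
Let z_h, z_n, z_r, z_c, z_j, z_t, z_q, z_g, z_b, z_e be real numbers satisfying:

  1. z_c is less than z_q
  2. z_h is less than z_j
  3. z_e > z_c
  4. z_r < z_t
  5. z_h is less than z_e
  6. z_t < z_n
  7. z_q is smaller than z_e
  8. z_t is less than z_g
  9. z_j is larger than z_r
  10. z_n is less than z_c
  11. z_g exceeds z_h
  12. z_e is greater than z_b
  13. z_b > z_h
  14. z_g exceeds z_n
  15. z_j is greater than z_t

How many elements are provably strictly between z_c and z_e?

Chaining upward from z_c reaches: z_q.
Chaining downward from z_e reaches: z_h, z_r, z_t, z_n, z_b, z_q.
Strictly between z_c and z_e are those in both lists: z_q — 1 element.

1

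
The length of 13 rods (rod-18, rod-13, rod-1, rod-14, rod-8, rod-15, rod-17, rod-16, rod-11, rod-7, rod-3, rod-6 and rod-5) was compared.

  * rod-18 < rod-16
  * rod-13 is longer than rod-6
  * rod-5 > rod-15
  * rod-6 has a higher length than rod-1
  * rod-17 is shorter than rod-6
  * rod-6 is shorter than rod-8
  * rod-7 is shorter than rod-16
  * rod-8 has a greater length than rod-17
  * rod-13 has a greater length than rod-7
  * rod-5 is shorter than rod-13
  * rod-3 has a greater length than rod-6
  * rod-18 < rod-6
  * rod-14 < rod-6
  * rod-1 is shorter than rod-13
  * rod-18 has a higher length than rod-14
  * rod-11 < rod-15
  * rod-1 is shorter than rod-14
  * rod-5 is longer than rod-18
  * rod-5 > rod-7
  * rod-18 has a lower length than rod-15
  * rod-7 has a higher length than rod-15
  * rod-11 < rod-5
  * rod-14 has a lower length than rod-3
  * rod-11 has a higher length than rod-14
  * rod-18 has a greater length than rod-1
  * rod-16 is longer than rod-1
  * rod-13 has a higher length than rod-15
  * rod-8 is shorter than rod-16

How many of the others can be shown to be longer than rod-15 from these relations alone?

Directly above rod-15: rod-7, rod-5, rod-13.
One step further: rod-16 (4 so far).
No other element is forced above rod-15 by the given relations, so the count is 4.

4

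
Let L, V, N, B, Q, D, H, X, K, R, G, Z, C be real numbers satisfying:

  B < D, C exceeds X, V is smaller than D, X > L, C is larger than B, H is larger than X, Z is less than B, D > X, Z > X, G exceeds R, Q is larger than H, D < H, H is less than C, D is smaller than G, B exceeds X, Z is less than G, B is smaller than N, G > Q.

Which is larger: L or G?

L < X and X < Z give L < Z.
Then Z < B extends the chain to B.
With B < D: L < X < Z < B < D.
Then D < H extends the chain to H.
Then H < Q extends the chain to Q.
With Q < G: L < X < Z < B < D < H < Q < G.
So L < G; G is the larger of the two.

G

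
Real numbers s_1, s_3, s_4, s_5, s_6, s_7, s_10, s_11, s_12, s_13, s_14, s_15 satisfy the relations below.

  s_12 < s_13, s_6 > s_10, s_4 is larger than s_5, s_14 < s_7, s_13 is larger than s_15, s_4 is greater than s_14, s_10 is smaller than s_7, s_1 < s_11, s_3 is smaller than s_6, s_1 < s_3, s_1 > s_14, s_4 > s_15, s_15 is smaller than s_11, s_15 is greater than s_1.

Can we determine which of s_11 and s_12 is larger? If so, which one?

Following every chain through s_12: above s_12 we get s_13.
s_11 is not reached, and no chain runs the other way from s_11 to s_12.
So the given relations leave the order of s_12 and s_11 undetermined.

undetermined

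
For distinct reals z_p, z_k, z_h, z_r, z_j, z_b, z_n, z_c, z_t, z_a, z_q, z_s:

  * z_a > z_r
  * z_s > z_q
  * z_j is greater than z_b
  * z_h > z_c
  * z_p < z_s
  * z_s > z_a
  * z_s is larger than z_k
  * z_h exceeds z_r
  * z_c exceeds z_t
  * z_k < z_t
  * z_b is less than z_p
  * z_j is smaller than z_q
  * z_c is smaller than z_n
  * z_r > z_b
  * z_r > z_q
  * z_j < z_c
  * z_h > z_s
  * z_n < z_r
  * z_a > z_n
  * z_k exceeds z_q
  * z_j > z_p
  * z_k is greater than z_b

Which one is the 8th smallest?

z_n

The consecutive relations fix a unique order: z_b < z_p < z_j < z_q < z_k < z_t < z_c < z_n < z_r < z_a < z_s < z_h.
The 8th smallest is z_n.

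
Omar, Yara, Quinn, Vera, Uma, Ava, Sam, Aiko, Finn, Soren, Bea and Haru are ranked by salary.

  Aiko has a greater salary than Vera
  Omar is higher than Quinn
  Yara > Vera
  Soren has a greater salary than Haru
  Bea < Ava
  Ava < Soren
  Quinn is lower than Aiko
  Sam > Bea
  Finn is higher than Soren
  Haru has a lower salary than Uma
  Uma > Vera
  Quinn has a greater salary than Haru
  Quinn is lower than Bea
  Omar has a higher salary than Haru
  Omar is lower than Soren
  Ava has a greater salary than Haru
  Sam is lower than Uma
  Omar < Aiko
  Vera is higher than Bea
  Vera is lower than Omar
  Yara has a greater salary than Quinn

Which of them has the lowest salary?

Haru

Quinn is not least since Haru < Quinn; Bea is not least since Quinn < Bea; Sam is not least since Bea < Sam; Vera is not least since Bea < Vera; Omar is not least since Haru < Omar; Aiko is not least since Vera < Aiko; Ava is not least since Haru < Ava; Yara is not least since Vera < Yara; Soren is not least since Omar < Soren; Uma is not least since Sam < Uma; Finn is not least since Soren < Finn.
Only Haru has nothing below it, so Haru is the lowest salary.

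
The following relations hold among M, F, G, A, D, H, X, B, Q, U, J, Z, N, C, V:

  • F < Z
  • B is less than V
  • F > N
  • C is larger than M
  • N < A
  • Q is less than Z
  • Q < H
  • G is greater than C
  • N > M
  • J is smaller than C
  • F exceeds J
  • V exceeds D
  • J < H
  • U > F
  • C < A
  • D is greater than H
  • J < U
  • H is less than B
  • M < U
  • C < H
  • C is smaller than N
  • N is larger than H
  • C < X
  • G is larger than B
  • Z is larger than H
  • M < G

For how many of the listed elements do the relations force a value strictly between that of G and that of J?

3

Chaining upward from J reaches: C, H, X, D, N, B, F, U, A, V, Z.
Chaining downward from G reaches: M, Q, C, H, B.
Strictly between J and G are those in both lists: C, H, B — 3 elements.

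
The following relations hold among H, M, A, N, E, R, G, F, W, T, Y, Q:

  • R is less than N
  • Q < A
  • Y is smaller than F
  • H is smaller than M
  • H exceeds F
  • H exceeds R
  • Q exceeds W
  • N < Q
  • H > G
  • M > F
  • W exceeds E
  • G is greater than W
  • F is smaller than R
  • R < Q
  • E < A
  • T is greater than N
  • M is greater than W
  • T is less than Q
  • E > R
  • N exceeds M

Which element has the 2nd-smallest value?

Piecing the relations together gives one ordering: Y < F < R < E < W < G < H < M < N < T < Q < A.
The 2nd smallest is F.

F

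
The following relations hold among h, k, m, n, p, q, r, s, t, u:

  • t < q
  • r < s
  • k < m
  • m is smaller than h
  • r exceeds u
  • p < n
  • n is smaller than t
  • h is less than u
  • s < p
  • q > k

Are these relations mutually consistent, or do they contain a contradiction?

The single ordering k < m < h < u < r < s < p < n < t < q satisfies every listed relation, so no contradiction arises.

consistent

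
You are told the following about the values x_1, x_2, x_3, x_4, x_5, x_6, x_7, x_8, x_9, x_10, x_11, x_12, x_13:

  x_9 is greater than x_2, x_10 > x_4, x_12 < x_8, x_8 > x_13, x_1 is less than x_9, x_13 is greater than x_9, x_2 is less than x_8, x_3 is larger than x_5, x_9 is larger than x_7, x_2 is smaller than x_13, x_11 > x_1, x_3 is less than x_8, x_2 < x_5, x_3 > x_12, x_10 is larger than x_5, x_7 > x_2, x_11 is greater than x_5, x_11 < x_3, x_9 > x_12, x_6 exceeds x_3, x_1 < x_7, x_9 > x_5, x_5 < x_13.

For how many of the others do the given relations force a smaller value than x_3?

5

Directly below x_3: x_12, x_5, x_11.
One step further: x_2, x_1 (5 so far).
No other element is forced below x_3 by the given relations, so the count is 5.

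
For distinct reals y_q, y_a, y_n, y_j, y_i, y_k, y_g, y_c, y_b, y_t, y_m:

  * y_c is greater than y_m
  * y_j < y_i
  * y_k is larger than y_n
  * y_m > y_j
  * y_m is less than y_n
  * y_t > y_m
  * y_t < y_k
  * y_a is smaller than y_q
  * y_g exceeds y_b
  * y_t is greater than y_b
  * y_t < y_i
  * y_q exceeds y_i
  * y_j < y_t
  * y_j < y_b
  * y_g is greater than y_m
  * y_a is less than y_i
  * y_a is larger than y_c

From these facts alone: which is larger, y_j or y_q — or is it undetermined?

y_q

Following the relations from y_j: y_j < y_m < y_c < y_a < y_q.
So y_q is larger.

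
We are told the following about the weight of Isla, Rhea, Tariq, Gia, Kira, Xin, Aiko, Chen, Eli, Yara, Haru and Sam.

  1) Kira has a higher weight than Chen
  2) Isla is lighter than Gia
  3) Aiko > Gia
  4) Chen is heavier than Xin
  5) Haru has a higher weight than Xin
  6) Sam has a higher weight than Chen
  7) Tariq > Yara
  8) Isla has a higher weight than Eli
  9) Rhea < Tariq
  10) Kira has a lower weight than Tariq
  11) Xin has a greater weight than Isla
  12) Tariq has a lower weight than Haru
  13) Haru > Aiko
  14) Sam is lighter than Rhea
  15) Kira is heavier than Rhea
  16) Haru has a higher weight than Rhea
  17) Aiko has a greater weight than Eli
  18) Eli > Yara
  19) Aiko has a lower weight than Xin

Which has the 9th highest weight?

Chaining the given pairs: Yara < Eli < Isla < Gia < Aiko < Xin < Chen < Sam < Rhea < Kira < Tariq < Haru.
Counting 9 from the largest end gives Gia.

Gia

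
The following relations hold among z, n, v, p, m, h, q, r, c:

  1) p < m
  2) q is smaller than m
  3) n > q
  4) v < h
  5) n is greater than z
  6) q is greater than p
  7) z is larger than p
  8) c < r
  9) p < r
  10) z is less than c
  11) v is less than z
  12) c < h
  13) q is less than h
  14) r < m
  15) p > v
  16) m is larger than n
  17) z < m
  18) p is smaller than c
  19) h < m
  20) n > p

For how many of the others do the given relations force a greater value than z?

From z the given relations immediately reach c, n, m.
From those, r, h — 5 in total.
No other element is forced above z by the given relations, so the count is 5.

5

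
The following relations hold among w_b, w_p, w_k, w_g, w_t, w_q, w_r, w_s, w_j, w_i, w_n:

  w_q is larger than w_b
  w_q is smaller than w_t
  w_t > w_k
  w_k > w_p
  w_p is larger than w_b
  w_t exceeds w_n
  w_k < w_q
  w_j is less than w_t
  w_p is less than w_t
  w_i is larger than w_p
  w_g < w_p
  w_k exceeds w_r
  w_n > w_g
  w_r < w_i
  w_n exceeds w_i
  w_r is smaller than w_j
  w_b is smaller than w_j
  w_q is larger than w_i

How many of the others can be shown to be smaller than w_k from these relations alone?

4

Directly below w_k: w_p, w_r.
One step further: w_b, w_g (4 so far).
No other element is forced below w_k by the given relations, so the count is 4.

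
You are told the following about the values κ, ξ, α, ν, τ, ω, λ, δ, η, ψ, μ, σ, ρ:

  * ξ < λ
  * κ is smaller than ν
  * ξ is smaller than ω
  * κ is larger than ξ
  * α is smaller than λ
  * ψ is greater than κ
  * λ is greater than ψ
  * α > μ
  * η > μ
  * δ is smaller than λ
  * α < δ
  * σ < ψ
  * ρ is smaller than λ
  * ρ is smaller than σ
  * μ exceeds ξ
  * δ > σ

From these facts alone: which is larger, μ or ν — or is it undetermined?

undetermined

Following every chain through μ: above μ we get η, α, δ, λ; below μ we get ξ.
ν is not reached, and no chain runs the other way from ν to μ.
So the given relations leave the order of μ and ν undetermined.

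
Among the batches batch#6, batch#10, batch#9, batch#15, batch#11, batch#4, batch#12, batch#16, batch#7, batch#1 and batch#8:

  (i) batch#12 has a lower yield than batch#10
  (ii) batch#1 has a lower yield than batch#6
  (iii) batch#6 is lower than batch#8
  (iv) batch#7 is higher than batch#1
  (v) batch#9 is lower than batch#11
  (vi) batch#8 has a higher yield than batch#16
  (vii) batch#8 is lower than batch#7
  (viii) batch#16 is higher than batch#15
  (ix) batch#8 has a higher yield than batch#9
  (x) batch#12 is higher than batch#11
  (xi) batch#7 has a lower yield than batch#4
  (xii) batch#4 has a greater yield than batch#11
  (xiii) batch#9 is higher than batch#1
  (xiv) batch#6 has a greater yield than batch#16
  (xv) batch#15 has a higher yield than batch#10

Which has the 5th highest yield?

batch#16

The consecutive relations fix a unique order: batch#1 < batch#9 < batch#11 < batch#12 < batch#10 < batch#15 < batch#16 < batch#6 < batch#8 < batch#7 < batch#4.
Counting 5 from the largest end gives batch#16.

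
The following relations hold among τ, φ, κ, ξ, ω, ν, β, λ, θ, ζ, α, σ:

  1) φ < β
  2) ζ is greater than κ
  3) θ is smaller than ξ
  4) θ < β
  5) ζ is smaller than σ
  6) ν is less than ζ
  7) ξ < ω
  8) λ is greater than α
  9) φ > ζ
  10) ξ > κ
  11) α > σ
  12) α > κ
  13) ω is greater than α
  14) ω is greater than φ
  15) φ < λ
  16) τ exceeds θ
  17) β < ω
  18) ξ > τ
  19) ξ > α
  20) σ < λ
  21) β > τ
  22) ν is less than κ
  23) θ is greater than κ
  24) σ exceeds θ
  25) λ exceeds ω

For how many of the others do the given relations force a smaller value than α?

5

Directly below α: κ, σ.
One step further: ν, θ, ζ (5 so far).
No other element is forced below α by the given relations, so the count is 5.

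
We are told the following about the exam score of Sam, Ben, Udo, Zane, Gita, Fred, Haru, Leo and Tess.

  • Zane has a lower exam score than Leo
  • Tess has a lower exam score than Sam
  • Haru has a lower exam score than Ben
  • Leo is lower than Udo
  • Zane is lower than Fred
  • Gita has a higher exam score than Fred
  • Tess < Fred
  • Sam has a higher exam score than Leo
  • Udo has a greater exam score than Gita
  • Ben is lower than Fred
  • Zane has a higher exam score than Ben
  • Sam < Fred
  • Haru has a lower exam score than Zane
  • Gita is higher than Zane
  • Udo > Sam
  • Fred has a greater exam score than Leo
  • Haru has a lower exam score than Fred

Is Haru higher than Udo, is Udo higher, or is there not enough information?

Udo

Haru < Ben and Ben < Zane give Haru < Zane.
Then Zane < Leo extends the chain to Leo.
Then Leo < Sam extends the chain to Sam.
Then Sam < Fred extends the chain to Fred.
With Fred < Gita: Haru < Ben < Zane < Leo < Sam < Fred < Gita.
With Gita < Udo: Haru < Ben < Zane < Leo < Sam < Fred < Gita < Udo.
So Udo is higher.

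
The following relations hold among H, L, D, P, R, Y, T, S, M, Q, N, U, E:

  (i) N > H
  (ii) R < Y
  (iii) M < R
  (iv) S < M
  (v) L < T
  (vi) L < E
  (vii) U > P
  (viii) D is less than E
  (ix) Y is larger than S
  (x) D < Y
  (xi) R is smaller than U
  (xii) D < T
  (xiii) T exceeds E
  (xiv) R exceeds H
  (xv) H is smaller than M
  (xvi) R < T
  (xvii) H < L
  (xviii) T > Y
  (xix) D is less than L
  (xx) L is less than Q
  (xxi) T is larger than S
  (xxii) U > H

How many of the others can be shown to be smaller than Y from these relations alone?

The elements the relations force below Y are H, D, S, M, R — no chain reaches any other.
That is 5.

5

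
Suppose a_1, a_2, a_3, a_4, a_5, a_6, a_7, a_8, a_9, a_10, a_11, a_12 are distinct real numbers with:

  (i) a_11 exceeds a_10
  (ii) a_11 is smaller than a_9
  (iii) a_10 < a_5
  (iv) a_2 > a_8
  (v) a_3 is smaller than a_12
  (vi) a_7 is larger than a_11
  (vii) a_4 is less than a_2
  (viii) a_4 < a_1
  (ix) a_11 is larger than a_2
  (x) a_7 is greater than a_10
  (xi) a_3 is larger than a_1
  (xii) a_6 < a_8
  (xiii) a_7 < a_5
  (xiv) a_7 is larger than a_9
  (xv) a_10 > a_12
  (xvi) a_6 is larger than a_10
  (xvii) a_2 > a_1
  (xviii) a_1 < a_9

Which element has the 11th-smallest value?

Chaining the given pairs: a_4 < a_1 < a_3 < a_12 < a_10 < a_6 < a_8 < a_2 < a_11 < a_9 < a_7 < a_5.
The 11th smallest is a_7.

a_7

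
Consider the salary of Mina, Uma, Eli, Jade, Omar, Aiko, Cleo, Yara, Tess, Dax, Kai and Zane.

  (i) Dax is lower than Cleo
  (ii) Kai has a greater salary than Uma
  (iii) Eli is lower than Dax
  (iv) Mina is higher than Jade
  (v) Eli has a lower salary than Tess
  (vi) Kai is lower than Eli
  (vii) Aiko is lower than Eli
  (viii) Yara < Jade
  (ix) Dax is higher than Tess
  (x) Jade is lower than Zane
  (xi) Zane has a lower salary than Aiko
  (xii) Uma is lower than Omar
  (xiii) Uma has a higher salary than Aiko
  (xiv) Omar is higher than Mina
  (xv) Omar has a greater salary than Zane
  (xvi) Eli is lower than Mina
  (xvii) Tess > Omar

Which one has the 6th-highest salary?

Piecing the relations together gives one ordering: Yara < Jade < Zane < Aiko < Uma < Kai < Eli < Mina < Omar < Tess < Dax < Cleo.
Counting 6 from the largest end gives Eli.

Eli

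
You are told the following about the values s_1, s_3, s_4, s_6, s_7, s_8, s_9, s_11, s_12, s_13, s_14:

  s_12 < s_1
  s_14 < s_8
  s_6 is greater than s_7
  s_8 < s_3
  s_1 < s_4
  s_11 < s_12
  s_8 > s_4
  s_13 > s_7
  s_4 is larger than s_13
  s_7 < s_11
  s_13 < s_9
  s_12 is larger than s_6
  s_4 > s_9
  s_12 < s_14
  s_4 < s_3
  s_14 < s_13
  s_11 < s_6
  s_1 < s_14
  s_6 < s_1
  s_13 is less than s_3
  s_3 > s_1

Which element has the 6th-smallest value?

s_14

Chaining the given pairs: s_7 < s_11 < s_6 < s_12 < s_1 < s_14 < s_13 < s_9 < s_4 < s_8 < s_3.
Counting 6 from the smallest end gives s_14.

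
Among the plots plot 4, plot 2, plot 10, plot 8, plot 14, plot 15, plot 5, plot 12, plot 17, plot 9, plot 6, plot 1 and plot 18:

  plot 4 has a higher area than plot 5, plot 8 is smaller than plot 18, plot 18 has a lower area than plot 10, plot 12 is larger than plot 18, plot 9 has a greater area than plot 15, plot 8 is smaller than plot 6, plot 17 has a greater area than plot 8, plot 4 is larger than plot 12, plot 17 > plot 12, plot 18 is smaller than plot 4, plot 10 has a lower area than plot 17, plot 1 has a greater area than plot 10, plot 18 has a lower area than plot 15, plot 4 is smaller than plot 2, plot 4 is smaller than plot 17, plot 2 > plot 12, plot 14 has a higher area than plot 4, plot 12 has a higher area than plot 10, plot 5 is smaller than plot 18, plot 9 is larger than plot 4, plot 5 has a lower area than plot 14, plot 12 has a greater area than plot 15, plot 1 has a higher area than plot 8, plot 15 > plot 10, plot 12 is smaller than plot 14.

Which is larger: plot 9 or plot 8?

plot 8 < plot 18 and plot 18 < plot 10 give plot 8 < plot 10.
With plot 10 < plot 15: plot 8 < plot 18 < plot 10 < plot 15.
With plot 15 < plot 12: plot 8 < plot 18 < plot 10 < plot 15 < plot 12.
With plot 12 < plot 4: plot 8 < plot 18 < plot 10 < plot 15 < plot 12 < plot 4.
With plot 4 < plot 9: plot 8 < plot 18 < plot 10 < plot 15 < plot 12 < plot 4 < plot 9.
So plot 8 < plot 9; plot 9 is the larger of the two.

plot 9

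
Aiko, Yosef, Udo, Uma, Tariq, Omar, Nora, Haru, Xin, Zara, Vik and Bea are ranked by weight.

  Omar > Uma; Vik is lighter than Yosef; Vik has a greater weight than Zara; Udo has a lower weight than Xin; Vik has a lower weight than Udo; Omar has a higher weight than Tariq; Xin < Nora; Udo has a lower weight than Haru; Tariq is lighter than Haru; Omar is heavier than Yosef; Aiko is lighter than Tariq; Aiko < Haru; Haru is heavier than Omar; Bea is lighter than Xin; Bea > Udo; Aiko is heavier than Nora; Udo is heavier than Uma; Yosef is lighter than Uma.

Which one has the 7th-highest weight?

Piecing the relations together gives one ordering: Zara < Vik < Yosef < Uma < Udo < Bea < Xin < Nora < Aiko < Tariq < Omar < Haru.
Counting 7 from the largest end gives Bea.

Bea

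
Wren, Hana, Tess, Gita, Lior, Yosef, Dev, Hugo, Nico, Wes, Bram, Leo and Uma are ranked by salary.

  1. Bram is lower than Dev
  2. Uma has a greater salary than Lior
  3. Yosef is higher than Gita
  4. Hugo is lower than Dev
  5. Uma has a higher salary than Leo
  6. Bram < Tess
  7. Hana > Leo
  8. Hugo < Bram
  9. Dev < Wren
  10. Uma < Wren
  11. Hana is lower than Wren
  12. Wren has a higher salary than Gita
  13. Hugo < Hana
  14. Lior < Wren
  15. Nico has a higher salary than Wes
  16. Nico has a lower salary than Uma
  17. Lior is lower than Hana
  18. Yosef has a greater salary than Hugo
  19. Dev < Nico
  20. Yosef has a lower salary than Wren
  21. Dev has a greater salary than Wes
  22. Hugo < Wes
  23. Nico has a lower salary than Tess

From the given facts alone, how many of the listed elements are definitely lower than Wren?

11

Directly below Wren: Dev, Lior, Hana, Gita, Uma, Yosef.
One step further: Hugo, Wes, Leo, Bram, Nico (11 so far).
No other element is forced below Wren by the given relations, so the count is 11.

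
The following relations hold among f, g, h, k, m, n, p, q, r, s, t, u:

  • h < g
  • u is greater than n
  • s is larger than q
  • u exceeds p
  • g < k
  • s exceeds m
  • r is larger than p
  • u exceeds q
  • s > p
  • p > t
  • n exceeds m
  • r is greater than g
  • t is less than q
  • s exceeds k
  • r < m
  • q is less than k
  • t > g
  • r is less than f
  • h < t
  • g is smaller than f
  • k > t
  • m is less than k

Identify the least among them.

h

Chaining upward from h: directly above it, g, t; then p, r, f, q, k; then m, u, s; then n.
That covers every other element, and nothing is given below h, so h is the least.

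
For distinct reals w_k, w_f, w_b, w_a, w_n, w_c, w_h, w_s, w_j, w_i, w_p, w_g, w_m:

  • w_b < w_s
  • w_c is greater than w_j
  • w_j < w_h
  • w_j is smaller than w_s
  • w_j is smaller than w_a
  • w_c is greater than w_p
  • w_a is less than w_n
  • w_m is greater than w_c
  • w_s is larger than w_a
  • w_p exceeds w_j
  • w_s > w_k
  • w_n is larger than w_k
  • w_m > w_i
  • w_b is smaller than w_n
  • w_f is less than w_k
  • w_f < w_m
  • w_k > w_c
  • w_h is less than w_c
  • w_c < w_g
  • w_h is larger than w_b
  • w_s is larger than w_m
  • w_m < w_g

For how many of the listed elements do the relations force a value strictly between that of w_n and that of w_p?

The relations place w_p below w_n. An element lies strictly between them when it is forced above w_p and also forced below w_n.
Above w_p: {w_c, w_m, w_k, w_g, w_s}. Below w_n: {w_b, w_j, w_f, w_h, w_c, w_a, w_k}.
Intersection: {w_c, w_k} — 2.

2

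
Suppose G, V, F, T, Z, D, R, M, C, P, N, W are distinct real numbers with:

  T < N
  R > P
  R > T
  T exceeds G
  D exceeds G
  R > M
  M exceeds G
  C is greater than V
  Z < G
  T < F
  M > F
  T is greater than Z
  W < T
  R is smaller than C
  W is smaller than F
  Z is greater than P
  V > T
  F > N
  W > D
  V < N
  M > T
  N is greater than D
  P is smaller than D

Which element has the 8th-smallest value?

N

Piecing the relations together gives one ordering: P < Z < G < D < W < T < V < N < F < M < R < C.
Counting 8 from the smallest end gives N.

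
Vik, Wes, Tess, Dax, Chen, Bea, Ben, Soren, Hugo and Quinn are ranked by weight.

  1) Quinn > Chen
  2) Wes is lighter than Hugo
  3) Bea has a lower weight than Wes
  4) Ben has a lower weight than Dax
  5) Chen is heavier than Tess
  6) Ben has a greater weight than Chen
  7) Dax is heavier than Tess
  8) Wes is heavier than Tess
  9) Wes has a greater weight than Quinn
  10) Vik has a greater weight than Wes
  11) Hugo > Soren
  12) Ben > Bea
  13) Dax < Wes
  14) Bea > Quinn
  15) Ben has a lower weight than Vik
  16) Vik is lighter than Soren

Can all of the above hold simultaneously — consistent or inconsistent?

The single ordering Tess < Chen < Quinn < Bea < Ben < Dax < Wes < Vik < Soren < Hugo satisfies every listed relation, so no contradiction arises.

consistent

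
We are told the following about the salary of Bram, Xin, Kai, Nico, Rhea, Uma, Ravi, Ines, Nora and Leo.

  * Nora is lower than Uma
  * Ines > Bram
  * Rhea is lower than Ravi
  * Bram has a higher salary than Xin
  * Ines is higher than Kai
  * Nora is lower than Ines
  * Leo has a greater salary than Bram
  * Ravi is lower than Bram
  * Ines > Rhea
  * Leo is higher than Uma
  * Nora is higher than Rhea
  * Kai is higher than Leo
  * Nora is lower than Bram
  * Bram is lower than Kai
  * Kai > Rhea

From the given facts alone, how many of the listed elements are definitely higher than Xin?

4

From Xin the given relations immediately reach Bram.
From those, Leo, Kai, Ines — 4 in total.
Nothing else is reachable above Xin; 4 in all.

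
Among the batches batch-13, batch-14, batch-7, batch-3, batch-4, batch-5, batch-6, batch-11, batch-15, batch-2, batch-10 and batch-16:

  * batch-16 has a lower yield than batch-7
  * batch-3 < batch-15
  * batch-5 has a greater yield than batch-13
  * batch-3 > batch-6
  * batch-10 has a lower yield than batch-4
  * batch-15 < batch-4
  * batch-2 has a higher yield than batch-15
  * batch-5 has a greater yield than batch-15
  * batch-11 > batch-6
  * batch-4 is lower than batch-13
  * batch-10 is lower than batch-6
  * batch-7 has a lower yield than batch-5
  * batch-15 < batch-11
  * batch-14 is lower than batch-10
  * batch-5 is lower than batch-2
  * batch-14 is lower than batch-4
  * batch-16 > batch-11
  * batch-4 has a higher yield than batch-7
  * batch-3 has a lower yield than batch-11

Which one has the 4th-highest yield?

Piecing the relations together gives one ordering: batch-14 < batch-10 < batch-6 < batch-3 < batch-15 < batch-11 < batch-16 < batch-7 < batch-4 < batch-13 < batch-5 < batch-2.
Counting 4 from the largest end gives batch-4.

batch-4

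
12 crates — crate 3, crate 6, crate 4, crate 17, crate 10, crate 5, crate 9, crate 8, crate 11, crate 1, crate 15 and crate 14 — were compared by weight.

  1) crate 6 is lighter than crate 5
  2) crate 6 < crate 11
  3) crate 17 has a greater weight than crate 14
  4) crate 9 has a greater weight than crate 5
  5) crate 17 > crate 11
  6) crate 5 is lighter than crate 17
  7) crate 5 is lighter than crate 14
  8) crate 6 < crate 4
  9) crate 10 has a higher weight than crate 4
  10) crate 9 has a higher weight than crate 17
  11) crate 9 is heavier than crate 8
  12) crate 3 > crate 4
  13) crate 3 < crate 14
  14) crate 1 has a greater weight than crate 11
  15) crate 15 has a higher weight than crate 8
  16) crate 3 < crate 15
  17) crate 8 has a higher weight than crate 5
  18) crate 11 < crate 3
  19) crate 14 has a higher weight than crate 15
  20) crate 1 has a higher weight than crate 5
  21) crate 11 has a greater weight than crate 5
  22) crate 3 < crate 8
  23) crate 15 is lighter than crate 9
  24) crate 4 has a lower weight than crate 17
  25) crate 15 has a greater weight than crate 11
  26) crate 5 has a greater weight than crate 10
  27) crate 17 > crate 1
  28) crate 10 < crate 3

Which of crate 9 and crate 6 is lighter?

Following the relations from crate 6: crate 6 < crate 4 < crate 10 < crate 5 < crate 11 < crate 3 < crate 8 < crate 15 < crate 14 < crate 17 < crate 9.
So crate 6 < crate 9; crate 6 is the lighter of the two.

crate 6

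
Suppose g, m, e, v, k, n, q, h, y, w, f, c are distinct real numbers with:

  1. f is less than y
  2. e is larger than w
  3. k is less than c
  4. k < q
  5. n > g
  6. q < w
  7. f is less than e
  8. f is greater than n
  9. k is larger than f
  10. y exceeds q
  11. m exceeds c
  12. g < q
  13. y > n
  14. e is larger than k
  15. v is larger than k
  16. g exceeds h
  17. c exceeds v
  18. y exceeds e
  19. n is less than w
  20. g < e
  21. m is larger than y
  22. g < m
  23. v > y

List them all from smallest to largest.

The consecutive links are each given: h < g; g < n; n < f; f < k; k < q; q < w; w < e; e < y; y < v; v < c; c < m.

h < g < n < f < k < q < w < e < y < v < c < m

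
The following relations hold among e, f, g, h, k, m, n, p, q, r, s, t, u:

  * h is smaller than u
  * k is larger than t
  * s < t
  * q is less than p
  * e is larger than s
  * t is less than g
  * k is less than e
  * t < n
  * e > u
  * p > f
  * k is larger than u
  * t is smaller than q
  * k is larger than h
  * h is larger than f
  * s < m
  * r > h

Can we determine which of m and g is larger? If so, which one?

Following every chain through g: below g we get s, t.
m is not reached, and no chain runs the other way from m to g.
So the given relations leave the order of g and m undetermined.

undetermined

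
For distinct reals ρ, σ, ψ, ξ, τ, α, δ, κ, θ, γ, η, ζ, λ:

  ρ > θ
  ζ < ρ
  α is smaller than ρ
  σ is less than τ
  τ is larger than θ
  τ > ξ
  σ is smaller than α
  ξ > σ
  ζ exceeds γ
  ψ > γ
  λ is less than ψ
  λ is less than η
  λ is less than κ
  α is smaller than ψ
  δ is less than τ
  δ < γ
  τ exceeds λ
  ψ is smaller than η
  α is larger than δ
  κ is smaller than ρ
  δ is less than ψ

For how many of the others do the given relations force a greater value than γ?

4

The elements the relations force above γ are ζ, ψ, ρ, η — no chain reaches any other.
That is 4.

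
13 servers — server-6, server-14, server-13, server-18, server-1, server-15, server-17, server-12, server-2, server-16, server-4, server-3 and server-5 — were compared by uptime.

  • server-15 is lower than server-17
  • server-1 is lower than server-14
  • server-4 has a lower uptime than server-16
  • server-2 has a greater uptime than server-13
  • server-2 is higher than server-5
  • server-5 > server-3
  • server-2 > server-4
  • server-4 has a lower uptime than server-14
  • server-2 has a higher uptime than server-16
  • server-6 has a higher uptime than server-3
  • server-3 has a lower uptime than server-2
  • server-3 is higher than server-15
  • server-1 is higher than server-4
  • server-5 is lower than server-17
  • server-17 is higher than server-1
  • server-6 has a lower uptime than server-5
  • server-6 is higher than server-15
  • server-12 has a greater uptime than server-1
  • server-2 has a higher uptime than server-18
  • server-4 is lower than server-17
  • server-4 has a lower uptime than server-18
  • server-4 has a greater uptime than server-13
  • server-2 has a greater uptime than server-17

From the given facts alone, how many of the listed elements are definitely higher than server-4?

7

The elements the relations force above server-4 are server-1, server-16, server-18, server-12, server-14, server-17, server-2 — no chain reaches any other.
That is 7.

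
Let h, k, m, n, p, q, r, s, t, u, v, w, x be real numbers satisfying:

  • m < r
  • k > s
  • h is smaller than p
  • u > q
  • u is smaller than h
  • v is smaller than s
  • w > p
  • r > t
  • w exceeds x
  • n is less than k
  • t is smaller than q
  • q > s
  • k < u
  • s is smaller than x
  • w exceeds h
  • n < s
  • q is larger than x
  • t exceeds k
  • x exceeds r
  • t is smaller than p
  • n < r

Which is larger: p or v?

v < s and s < k give v < k.
Then k < t extends the chain to t.
Then t < r extends the chain to r.
With r < x: v < s < k < t < r < x.
Then x < q extends the chain to q.
Then q < u extends the chain to u.
With u < h: v < s < k < t < r < x < q < u < h.
Then h < p extends the chain to p.
So v < p; p is the larger of the two.

p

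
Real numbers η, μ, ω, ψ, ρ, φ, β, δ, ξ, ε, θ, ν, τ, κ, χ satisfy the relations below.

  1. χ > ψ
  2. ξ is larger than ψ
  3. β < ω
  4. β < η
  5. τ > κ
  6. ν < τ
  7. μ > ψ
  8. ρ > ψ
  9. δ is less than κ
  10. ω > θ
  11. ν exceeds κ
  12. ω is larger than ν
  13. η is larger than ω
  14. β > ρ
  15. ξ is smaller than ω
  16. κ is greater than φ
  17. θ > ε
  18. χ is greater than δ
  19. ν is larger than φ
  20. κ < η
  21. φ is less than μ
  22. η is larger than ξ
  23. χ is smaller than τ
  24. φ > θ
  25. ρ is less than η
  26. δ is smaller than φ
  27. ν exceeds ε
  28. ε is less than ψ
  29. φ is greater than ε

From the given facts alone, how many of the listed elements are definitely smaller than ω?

From ω the given relations immediately reach θ, ν, β, ξ.
From those, ε, ψ, φ, ρ, κ — 9 in total.
From those, δ — 10 in total.
Nothing else is reachable below ω; 10 in all.

10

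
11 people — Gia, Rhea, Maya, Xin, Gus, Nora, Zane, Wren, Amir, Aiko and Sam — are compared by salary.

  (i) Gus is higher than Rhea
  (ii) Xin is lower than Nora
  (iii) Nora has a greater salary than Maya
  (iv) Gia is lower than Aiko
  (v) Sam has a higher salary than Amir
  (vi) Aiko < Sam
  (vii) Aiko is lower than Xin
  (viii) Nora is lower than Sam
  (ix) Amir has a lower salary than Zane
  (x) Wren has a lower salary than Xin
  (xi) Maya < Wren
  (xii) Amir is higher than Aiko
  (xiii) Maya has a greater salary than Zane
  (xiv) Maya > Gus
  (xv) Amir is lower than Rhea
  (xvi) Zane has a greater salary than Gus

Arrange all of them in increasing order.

Nothing is placed below Gia, so it is least; from there Gia < Aiko; Aiko < Amir; Amir < Rhea; Rhea < Gus; Gus < Zane; Zane < Maya; Maya < Wren; Wren < Xin; Xin < Nora; Nora < Sam, each given directly.

Gia < Aiko < Amir < Rhea < Gus < Zane < Maya < Wren < Xin < Nora < Sam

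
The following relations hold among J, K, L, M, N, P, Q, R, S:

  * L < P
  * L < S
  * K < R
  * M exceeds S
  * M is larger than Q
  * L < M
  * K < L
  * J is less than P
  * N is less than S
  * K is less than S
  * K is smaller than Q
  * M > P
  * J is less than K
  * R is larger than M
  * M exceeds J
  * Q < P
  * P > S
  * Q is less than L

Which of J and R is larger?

R

J < K and K < Q give J < Q.
With Q < L: J < K < Q < L.
With L < S: J < K < Q < L < S.
Then S < P extends the chain to P.
With P < M: J < K < Q < L < S < P < M.
With M < R: J < K < Q < L < S < P < M < R.
So J < R; R is the larger of the two.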